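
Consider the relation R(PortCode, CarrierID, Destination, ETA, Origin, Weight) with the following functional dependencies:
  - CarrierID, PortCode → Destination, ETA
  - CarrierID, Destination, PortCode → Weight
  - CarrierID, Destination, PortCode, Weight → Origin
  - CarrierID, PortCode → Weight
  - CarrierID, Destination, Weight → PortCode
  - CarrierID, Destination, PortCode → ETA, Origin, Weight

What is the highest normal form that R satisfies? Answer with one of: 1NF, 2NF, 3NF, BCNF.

BCNF

Candidate keys: {CarrierID, Destination, Weight}, {CarrierID, PortCode}. Prime attributes: {CarrierID, Destination, PortCode, Weight}.
The left-hand side of every FD is a superkey, so BCNF is satisfied.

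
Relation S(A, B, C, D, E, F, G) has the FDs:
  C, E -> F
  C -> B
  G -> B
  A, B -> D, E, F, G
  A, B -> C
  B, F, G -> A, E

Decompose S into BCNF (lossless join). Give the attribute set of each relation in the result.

{A, C, D, E, G}; {B, C}; {C, E, F}

Candidate keys of the original relation: {A, B}, {A, C}, {A, G}, {C, E, G}, {F, G}.
{A, B, C, D, E, F, G}: {C, E} determines {B, C, E, F} here but is not a superkey — split on C, E -> B, F, giving {B, C, E, F} and {A, C, D, E, G}.
{B, C, E, F}: {C} determines {B, C} here but is not a superkey — split on C -> B, giving {B, C} and {C, E, F}.
{B, C} has no BCNF violation.
{C, E, F} has no BCNF violation.
{A, C, D, E, G} has no BCNF violation.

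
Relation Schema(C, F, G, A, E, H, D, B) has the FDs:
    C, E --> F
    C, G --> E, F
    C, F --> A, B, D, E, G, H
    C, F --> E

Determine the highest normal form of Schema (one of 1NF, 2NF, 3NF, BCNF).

BCNF

Candidate keys: {C, E}, {C, F}, {C, G}. Prime attributes: {C, E, F, G}.
The left-hand side of every FD is a superkey, so BCNF is satisfied.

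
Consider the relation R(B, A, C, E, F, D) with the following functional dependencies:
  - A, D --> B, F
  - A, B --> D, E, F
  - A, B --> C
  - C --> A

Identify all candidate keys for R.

{A, B}⁺ = {A, B, C, D, E, F} — all of the relation — so {A, B} is a candidate key.
{A, D}⁺ = {A, B, C, D, E, F} — all of the relation — so {A, D} is a candidate key.
{B, C}⁺ = {A, B, C, D, E, F} — all of the relation — so {B, C} is a candidate key.
{C, D}⁺ = {A, B, C, D, E, F} — all of the relation — so {C, D} is a candidate key.
Any other superkey properly contains one of these, so there are no further candidate keys.

{A, B}, {A, D}, {B, C}, {C, D}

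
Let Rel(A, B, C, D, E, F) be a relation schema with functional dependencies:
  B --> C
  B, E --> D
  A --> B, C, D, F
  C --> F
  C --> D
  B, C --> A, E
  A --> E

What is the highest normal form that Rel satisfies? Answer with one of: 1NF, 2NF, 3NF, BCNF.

2NF

Candidate keys: {A}, {B}. Prime attributes: {A, B}.
C --> F: {C}⁺ = {C, D, F}, which is not all of the attributes, so the left side is not a superkey — BCNF is violated.
Because {F} is non-prime and the left side of C --> F is not a superkey, the relation is not in 3NF.
With only single-attribute keys there can be no partial dependency, so 2NF holds.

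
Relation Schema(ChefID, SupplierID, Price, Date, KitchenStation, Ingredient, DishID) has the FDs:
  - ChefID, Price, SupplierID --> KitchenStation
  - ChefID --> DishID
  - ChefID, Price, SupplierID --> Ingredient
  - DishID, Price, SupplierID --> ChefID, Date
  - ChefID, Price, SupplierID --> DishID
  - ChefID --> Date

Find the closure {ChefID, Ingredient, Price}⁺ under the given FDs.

{ChefID, Date, DishID, Ingredient, Price}

Start with {ChefID, Ingredient, Price}.
ChefID --> DishID applies; add {DishID} → now {ChefID, DishID, Ingredient, Price}.
ChefID --> Date applies; add {Date} → now {ChefID, Date, DishID, Ingredient, Price}.
No further FD applies.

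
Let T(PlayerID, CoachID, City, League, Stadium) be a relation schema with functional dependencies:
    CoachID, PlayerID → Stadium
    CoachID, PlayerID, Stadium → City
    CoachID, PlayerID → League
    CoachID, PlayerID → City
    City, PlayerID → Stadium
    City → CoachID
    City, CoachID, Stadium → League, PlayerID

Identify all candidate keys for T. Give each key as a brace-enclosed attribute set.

{City, PlayerID}⁺ = {City, CoachID, League, PlayerID, Stadium} — all of the relation — so {City, PlayerID} is a candidate key.
{City, Stadium}⁺ = {City, CoachID, League, PlayerID, Stadium} — all of the relation — so {City, Stadium} is a candidate key.
{CoachID, PlayerID}⁺ = {City, CoachID, League, PlayerID, Stadium} — all of the relation — so {CoachID, PlayerID} is a candidate key.
Any other superkey properly contains one of these, so there are no further candidate keys.

{City, PlayerID}, {City, Stadium}, {CoachID, PlayerID}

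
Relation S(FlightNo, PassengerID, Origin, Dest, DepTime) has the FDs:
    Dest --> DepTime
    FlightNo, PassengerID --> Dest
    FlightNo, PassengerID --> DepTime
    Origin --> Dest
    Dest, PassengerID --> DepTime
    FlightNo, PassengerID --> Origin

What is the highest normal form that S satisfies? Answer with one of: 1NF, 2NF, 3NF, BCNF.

Candidate key: {FlightNo, PassengerID}. Prime attributes: {FlightNo, PassengerID}.
Dest --> DepTime: {Dest}⁺ = {DepTime, Dest}, which is not all of the attributes, so the left side is not a superkey — BCNF is violated.
Dest --> DepTime determines the non-prime attribute {DepTime} from a non-superkey — 3NF is violated.
No non-prime attribute depends on a proper subset of any candidate key, so 2NF holds.

2NF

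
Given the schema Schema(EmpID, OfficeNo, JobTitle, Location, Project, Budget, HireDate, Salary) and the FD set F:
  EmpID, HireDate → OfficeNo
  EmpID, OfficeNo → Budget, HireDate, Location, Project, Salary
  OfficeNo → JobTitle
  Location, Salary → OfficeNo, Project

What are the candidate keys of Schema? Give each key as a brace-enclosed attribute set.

No FD produces {EmpID}, so it must be in every candidate key.
{EmpID, HireDate}⁺ = {Budget, EmpID, HireDate, JobTitle, Location, OfficeNo, Project, Salary} — all of the relation — so {EmpID, HireDate} is a candidate key.
{EmpID, OfficeNo}⁺ = {Budget, EmpID, HireDate, JobTitle, Location, OfficeNo, Project, Salary} — all of the relation — so {EmpID, OfficeNo} is a candidate key.
{EmpID, Location, Salary}⁺ = {Budget, EmpID, HireDate, JobTitle, Location, OfficeNo, Project, Salary} — all of the relation — so {EmpID, Location, Salary} is a candidate key.
Any other superkey properly contains one of these, so there are no further candidate keys.

{EmpID, HireDate}, {EmpID, Location, Salary}, {EmpID, OfficeNo}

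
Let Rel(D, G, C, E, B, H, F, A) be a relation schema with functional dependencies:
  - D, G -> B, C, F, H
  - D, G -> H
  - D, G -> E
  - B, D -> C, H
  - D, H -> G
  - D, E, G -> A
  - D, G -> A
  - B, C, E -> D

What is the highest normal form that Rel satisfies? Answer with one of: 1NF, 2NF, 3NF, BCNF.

BCNF

Candidate keys: {B, C, E}, {B, D}, {D, G}, {D, H}. Prime attributes: {B, C, D, E, G, H}.
The left-hand side of every FD is a superkey, so BCNF is satisfied.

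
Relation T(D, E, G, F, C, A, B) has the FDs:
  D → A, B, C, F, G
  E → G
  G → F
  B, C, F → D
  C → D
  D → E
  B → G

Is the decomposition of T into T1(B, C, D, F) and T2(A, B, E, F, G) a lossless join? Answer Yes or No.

Common attributes: {B, F}; their closure is {B, F, G}.
T1 ⊄ {B, F, G} and T2 ⊄ {B, F, G}, so the split is lossy.

No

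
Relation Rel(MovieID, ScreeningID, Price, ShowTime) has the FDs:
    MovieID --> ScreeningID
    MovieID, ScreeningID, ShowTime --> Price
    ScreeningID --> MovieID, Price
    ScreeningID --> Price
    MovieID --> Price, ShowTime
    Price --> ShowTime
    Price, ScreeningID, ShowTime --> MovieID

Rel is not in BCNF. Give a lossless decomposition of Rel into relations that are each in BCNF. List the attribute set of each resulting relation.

{MovieID, Price, ScreeningID}; {Price, ShowTime}

Candidate keys of the original relation: {MovieID}, {ScreeningID}.
In {MovieID, Price, ScreeningID, ShowTime}, {Price} is not a superkey ({Price}⁺ restricted to this set is {Price, ShowTime}), so split on Price --> ShowTime into {Price, ShowTime} and {MovieID, Price, ScreeningID}.
{Price, ShowTime}: every determinant is a superkey — BCNF.
{MovieID, Price, ScreeningID}: every determinant is a superkey — BCNF.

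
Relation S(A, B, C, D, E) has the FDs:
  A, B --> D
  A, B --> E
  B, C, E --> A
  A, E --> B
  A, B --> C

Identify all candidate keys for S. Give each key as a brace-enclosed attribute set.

{A, B}, {A, E}, {B, C, E}

{A, B} is a candidate key since {A, B}⁺ = {A, B, C, D, E} covers every attribute.
{A, E} is a candidate key since {A, E}⁺ = {A, B, C, D, E} covers every attribute.
{B, C, E} is a candidate key since {B, C, E}⁺ = {A, B, C, D, E} covers every attribute.
No proper subset of any of these is a key, and no other minimal superkey exists.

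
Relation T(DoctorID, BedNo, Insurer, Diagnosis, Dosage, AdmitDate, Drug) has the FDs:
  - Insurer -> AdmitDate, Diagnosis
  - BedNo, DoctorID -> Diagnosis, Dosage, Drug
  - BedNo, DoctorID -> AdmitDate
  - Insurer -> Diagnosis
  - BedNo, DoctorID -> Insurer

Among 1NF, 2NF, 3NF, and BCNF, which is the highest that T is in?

2NF

Candidate key: {BedNo, DoctorID}. Prime attributes: {BedNo, DoctorID}.
Insurer -> AdmitDate, Diagnosis: {Insurer}⁺ = {AdmitDate, Diagnosis, Insurer}, which is not all of the attributes, so the left side is not a superkey — BCNF is violated.
Because {AdmitDate, Diagnosis} are non-prime and the left side of Insurer -> AdmitDate, Diagnosis is not a superkey, the relation is not in 3NF.
No proper subset of a key has a non-prime attribute in its closure, so there is no partial dependency; 2NF holds.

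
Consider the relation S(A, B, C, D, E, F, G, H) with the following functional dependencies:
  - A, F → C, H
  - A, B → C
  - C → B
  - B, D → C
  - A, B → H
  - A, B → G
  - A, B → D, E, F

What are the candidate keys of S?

{A} never appears on the right of any FD, so every key must include it.
{A, B} is a candidate key since {A, B}⁺ = {A, B, C, D, E, F, G, H} covers every attribute.
{A, C} is a candidate key since {A, C}⁺ = {A, B, C, D, E, F, G, H} covers every attribute.
{A, F} is a candidate key since {A, F}⁺ = {A, B, C, D, E, F, G, H} covers every attribute.
These are minimal and exhaustive — every other superkey contains one of them.

{A, B}, {A, C}, {A, F}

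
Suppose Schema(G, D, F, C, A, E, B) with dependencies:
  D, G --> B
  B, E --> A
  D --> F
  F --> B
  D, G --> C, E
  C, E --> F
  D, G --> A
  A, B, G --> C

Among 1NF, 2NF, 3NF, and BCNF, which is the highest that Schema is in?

Candidate key: {D, G}. Prime attributes: {D, G}.
B, E --> A breaks BCNF: {B, E}⁺ = {A, B, E}, so {B, E} is not a superkey.
B, E --> A has non-prime {A} on the right and a non-superkey on the left, so 3NF fails.
The proper key subset {D} of {D, G} determines non-prime {B, F}, so the relation is not even in 2NF.

1NF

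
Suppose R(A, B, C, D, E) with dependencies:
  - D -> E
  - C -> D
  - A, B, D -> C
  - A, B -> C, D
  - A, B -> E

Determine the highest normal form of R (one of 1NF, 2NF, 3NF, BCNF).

Candidate key: {A, B}. Prime attributes: {A, B}.
D -> E: {D}⁺ = {D, E}, which is not all of the attributes, so the left side is not a superkey — BCNF is violated.
D -> E has non-prime {E} on the right and a non-superkey on the left, so 3NF fails.
Checking every proper subset of each key, none determines a non-prime attribute — 2NF is satisfied.

2NF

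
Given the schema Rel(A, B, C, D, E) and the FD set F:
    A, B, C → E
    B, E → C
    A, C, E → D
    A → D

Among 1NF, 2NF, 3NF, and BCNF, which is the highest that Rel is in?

Candidate keys: {A, B, C}, {A, B, E}. Prime attributes: {A, B, C, E}.
B, E → C: {B, E}⁺ = {B, C, E}, which is not all of the attributes, so the left side is not a superkey — BCNF is violated.
A, C, E → D determines the non-prime attribute {D} from a non-superkey — 3NF is violated.
The proper key subset {A} of {A, B, C} determines non-prime {D}, so the relation is not even in 2NF.

1NF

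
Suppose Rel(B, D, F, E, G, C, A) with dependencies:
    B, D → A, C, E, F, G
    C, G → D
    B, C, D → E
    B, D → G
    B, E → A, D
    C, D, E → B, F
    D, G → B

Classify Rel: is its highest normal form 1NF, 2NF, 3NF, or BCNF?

BCNF

Candidate keys: {B, D}, {B, E}, {C, D, E}, {C, G}, {D, G}. Prime attributes: {B, C, D, E, G}.
Each dependency's left side is a superkey — BCNF holds.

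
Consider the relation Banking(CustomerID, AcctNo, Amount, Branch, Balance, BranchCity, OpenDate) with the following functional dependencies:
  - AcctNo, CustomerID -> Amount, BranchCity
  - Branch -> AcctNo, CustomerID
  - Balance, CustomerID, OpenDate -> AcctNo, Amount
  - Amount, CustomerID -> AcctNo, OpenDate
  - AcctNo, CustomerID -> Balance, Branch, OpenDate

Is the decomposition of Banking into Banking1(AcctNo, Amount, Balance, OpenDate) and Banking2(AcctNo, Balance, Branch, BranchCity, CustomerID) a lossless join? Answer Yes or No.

No

Banking1 ∩ Banking2 = {AcctNo, Balance}; its closure under F is {AcctNo, Balance}.
Banking1 ⊄ {AcctNo, Balance} and Banking2 ⊄ {AcctNo, Balance}, so the split is lossy.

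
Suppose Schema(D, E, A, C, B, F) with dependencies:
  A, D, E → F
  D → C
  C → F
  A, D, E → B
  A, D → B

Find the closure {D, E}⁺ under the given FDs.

{C, D, E, F}

Start with {D, E}.
D → C applies; add {C} → now {C, D, E}.
C → F applies; add {F} → now {C, D, E, F}.
No further FD applies.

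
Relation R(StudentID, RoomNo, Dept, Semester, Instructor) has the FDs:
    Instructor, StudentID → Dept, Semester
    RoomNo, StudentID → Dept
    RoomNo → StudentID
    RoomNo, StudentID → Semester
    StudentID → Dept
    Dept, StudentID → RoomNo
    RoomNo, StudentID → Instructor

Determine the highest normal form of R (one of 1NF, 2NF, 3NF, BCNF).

Candidate keys: {RoomNo}, {StudentID}. Prime attributes: {RoomNo, StudentID}.
Every FD has a superkey on the left, so the relation is in BCNF.

BCNF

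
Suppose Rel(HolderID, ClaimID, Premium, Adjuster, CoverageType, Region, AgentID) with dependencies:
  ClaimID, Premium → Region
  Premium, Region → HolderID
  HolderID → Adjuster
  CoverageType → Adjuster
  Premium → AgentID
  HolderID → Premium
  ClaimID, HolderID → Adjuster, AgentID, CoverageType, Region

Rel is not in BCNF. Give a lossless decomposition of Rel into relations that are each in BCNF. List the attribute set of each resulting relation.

{Adjuster, HolderID, Premium}; {AgentID, Premium}; {ClaimID, CoverageType, Premium, Region}; {HolderID, Region}

Candidate keys of the original relation: {ClaimID, HolderID}, {ClaimID, Premium}.
{Adjuster, AgentID, ClaimID, CoverageType, HolderID, Premium, Region}: {Premium, Region} determines {Adjuster, AgentID, HolderID, Premium, Region} here but is not a superkey — split on Premium, Region → Adjuster, AgentID, HolderID, giving {Adjuster, AgentID, HolderID, Premium, Region} and {ClaimID, CoverageType, Premium, Region}.
{Adjuster, AgentID, HolderID, Premium, Region}: {HolderID} determines {Adjuster, AgentID, HolderID, Premium} here but is not a superkey — split on HolderID → Adjuster, AgentID, Premium, giving {Adjuster, AgentID, HolderID, Premium} and {HolderID, Region}.
{Adjuster, AgentID, HolderID, Premium}: {Premium} determines {AgentID, Premium} here but is not a superkey — split on Premium → AgentID, giving {AgentID, Premium} and {Adjuster, HolderID, Premium}.
{AgentID, Premium}: every determinant is a superkey — BCNF.
{Adjuster, HolderID, Premium}: every determinant is a superkey — BCNF.
{HolderID, Region}: every determinant is a superkey — BCNF.
{ClaimID, CoverageType, Premium, Region}: every determinant is a superkey — BCNF.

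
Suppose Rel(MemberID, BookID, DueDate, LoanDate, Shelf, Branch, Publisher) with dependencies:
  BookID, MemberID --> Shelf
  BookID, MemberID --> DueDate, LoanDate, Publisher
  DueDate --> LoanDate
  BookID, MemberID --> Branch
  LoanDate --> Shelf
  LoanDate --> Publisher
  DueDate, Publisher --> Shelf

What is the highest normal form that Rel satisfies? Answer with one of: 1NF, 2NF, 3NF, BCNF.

2NF

Candidate key: {BookID, MemberID}. Prime attributes: {BookID, MemberID}.
For DueDate --> LoanDate we have {DueDate}⁺ = {DueDate, LoanDate, Publisher, Shelf}; {DueDate} is not a superkey, so BCNF fails.
DueDate --> LoanDate determines the non-prime attribute {LoanDate} from a non-superkey — 3NF is violated.
No non-prime attribute depends on a proper subset of any candidate key, so 2NF holds.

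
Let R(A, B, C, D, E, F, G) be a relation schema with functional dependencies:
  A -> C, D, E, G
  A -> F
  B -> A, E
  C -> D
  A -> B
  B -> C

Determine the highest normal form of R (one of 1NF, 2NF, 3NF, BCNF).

Candidate keys: {A}, {B}. Prime attributes: {A, B}.
C -> D breaks BCNF: {C}⁺ = {C, D}, so {C} is not a superkey.
Because {D} is non-prime and the left side of C -> D is not a superkey, the relation is not in 3NF.
With only single-attribute keys there can be no partial dependency, so 2NF holds.

2NF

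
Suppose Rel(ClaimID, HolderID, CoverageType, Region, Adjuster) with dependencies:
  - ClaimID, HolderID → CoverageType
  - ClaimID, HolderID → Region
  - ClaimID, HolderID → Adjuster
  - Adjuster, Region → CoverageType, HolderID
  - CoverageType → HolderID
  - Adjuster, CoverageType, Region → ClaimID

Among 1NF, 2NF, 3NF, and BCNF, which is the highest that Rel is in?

3NF

Candidate keys: {Adjuster, Region}, {ClaimID, CoverageType}, {ClaimID, HolderID}. Prime attributes: {Adjuster, ClaimID, CoverageType, HolderID, Region}.
For CoverageType → HolderID we have {CoverageType}⁺ = {CoverageType, HolderID}; {CoverageType} is not a superkey, so BCNF fails.
But every attribute on its right side ({HolderID}) is prime, and the same holds for every other non-superkey FD, so 3NF still holds.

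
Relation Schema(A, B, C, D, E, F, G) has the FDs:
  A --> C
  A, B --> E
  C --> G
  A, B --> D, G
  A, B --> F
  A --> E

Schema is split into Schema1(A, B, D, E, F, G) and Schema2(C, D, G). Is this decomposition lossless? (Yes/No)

No

The shared attributes are {D, G} and {D, G}⁺ = {D, G}.
Schema1 ⊄ {D, G} and Schema2 ⊄ {D, G}, so the split is lossy.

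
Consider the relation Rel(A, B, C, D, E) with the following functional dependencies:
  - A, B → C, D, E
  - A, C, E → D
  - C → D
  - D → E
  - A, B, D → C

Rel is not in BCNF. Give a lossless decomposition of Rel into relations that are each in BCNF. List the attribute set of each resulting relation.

Candidate key of the original relation: {A, B}.
Within {A, B, C, D, E}: {A, C, E}⁺ ∩ {A, B, C, D, E} = {A, C, D, E}, not the whole set, so A, C, E → D violates BCNF; decompose into {A, C, D, E} and {A, B, C, E}.
Within {A, C, D, E}: {C}⁺ ∩ {A, C, D, E} = {C, D, E}, not the whole set, so C → D, E violates BCNF; decompose into {C, D, E} and {A, C}.
Within {C, D, E}: {D}⁺ ∩ {C, D, E} = {D, E}, not the whole set, so D → E violates BCNF; decompose into {D, E} and {C, D}.
{D, E} is in BCNF.
{C, D} is in BCNF.
{A, C} is in BCNF.
Within {A, B, C, E}: {C}⁺ ∩ {A, B, C, E} = {C, E}, not the whole set, so C → E violates BCNF; decompose into {C, E} and {A, B, C}.
{C, E} is in BCNF.
{A, B, C} is in BCNF.

{A, B, C}; {C, D}; {C, E}; {D, E}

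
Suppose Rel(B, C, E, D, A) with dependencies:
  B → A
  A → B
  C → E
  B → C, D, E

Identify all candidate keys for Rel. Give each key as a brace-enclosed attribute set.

{A}⁺ = {A, B, C, D, E}, which is every attribute, so {A} is a candidate key.
{B}⁺ = {A, B, C, D, E}, which is every attribute, so {B} is a candidate key.
These are minimal and exhaustive — every other superkey contains one of them.

{A}, {B}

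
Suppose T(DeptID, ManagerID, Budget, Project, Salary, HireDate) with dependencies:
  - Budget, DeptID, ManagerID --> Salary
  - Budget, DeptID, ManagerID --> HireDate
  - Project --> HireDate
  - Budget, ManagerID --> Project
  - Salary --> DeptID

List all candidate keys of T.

{Budget, DeptID, ManagerID}, {Budget, ManagerID, Salary}

{Budget, ManagerID} never appear on the right of any FD, so every key must include all of them.
Closure of {Budget, DeptID, ManagerID} is {Budget, DeptID, HireDate, ManagerID, Project, Salary}, the whole schema; {Budget, DeptID, ManagerID} is a candidate key.
Closure of {Budget, ManagerID, Salary} is {Budget, DeptID, HireDate, ManagerID, Project, Salary}, the whole schema; {Budget, ManagerID, Salary} is a candidate key.
No proper subset of any of these is a key, and no other minimal superkey exists.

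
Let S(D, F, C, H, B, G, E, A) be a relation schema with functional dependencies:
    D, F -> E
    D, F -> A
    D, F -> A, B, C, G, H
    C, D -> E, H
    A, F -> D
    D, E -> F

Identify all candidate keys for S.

{A, F}⁺ = {A, B, C, D, E, F, G, H} — all of the relation — so {A, F} is a candidate key.
{C, D}⁺ = {A, B, C, D, E, F, G, H} — all of the relation — so {C, D} is a candidate key.
{D, E}⁺ = {A, B, C, D, E, F, G, H} — all of the relation — so {D, E} is a candidate key.
{D, F}⁺ = {A, B, C, D, E, F, G, H} — all of the relation — so {D, F} is a candidate key.
Any other superkey properly contains one of these, so there are no further candidate keys.

{A, F}, {C, D}, {D, E}, {D, F}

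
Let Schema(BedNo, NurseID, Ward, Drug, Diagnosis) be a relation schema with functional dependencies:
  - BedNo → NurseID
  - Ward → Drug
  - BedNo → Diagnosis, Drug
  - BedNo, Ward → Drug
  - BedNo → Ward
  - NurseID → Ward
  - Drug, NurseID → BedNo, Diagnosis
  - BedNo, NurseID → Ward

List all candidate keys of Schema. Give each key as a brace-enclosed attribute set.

{BedNo} is a candidate key since {BedNo}⁺ = {BedNo, Diagnosis, Drug, NurseID, Ward} covers every attribute.
{NurseID} is a candidate key since {NurseID}⁺ = {BedNo, Diagnosis, Drug, NurseID, Ward} covers every attribute.
These are minimal and exhaustive — every other superkey contains one of them.

{BedNo}, {NurseID}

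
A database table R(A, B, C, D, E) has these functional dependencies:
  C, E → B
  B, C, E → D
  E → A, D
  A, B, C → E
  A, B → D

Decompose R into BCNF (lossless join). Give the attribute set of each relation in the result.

Candidate keys of the original relation: {A, B, C}, {C, E}.
In {A, B, C, D, E}, {E} is not a superkey ({E}⁺ restricted to this set is {A, D, E}), so split on E → A, D into {A, D, E} and {B, C, E}.
{A, D, E} is in BCNF.
{B, C, E} is in BCNF.

{A, D, E}; {B, C, E}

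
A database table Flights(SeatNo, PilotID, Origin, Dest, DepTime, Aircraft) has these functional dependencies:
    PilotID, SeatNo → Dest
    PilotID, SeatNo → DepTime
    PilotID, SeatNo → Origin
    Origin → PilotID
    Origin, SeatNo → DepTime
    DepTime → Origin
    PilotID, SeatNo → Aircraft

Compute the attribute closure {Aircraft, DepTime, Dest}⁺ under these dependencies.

Start with {Aircraft, DepTime, Dest}.
DepTime → Origin applies; add {Origin} → now {Aircraft, DepTime, Dest, Origin}.
Origin → PilotID applies; add {PilotID} → now {Aircraft, DepTime, Dest, Origin, PilotID}.
No further FD applies.

{Aircraft, DepTime, Dest, Origin, PilotID}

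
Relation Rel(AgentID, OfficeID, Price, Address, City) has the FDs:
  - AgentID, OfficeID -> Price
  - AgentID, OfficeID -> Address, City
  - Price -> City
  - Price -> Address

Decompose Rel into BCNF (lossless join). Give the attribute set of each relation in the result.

{Address, City, Price}; {AgentID, OfficeID, Price}

Candidate key of the original relation: {AgentID, OfficeID}.
In {Address, AgentID, City, OfficeID, Price}, {Price} is not a superkey ({Price}⁺ restricted to this set is {Address, City, Price}), so split on Price -> Address, City into {Address, City, Price} and {AgentID, OfficeID, Price}.
{Address, City, Price} has no BCNF violation.
{AgentID, OfficeID, Price} has no BCNF violation.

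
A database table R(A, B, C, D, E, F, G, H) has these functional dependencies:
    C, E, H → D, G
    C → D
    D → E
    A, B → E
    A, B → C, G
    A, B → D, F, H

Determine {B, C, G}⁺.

Start with {B, C, G}.
C → D applies; add {D} → now {B, C, D, G}.
D → E applies; add {E} → now {B, C, D, E, G}.
No further FD applies.

{B, C, D, E, G}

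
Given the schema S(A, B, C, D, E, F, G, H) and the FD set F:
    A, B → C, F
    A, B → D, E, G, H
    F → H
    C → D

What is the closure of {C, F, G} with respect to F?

Start with {C, F, G}.
F → H applies; add {H} → now {C, F, G, H}.
C → D applies; add {D} → now {C, D, F, G, H}.
No further FD applies.

{C, D, F, G, H}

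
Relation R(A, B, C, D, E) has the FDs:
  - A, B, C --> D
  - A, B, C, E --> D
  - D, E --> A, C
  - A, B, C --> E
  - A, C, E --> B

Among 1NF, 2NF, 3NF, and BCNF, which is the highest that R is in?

BCNF

Candidate keys: {A, B, C}, {A, C, E}, {D, E}. Prime attributes: {A, B, C, D, E}.
The left-hand side of every FD is a superkey, so BCNF is satisfied.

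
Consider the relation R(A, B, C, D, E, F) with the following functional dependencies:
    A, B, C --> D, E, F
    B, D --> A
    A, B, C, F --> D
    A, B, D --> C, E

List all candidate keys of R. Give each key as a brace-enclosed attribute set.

{B} never appears on the right of any FD, so every key must include it.
{B, D} is a candidate key since {B, D}⁺ = {A, B, C, D, E, F} covers every attribute.
{A, B, C} is a candidate key since {A, B, C}⁺ = {A, B, C, D, E, F} covers every attribute.
No proper subset of any of these is a key, and no other minimal superkey exists.

{A, B, C}, {B, D}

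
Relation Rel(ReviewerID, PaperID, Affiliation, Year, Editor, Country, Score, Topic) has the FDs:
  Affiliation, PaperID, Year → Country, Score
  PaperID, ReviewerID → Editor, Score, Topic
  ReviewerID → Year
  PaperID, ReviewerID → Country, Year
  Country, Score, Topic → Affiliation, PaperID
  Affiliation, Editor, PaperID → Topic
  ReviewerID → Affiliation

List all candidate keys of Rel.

{Country, ReviewerID, Score, Topic}, {PaperID, ReviewerID}

{ReviewerID} never appears on the right of any FD, so every key must include it.
{PaperID, ReviewerID}⁺ = {Affiliation, Country, Editor, PaperID, ReviewerID, Score, Topic, Year}, which is every attribute, so {PaperID, ReviewerID} is a candidate key.
{Country, ReviewerID, Score, Topic}⁺ = {Affiliation, Country, Editor, PaperID, ReviewerID, Score, Topic, Year}, which is every attribute, so {Country, ReviewerID, Score, Topic} is a candidate key.
These are minimal and exhaustive — every other superkey contains one of them.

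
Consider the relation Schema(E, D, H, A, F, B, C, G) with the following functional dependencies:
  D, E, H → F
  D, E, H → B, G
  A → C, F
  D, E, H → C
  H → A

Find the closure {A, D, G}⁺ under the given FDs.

Start with {A, D, G}.
A → C, F applies; add {C, F} → now {A, C, D, F, G}.
No further FD applies.

{A, C, D, F, G}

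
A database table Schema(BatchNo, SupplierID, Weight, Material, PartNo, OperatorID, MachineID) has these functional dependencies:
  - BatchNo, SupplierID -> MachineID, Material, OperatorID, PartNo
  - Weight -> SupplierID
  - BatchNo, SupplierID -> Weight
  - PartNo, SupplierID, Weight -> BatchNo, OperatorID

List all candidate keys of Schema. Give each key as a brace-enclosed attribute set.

{BatchNo, SupplierID}⁺ = {BatchNo, MachineID, Material, OperatorID, PartNo, SupplierID, Weight} — all of the relation — so {BatchNo, SupplierID} is a candidate key.
{BatchNo, Weight}⁺ = {BatchNo, MachineID, Material, OperatorID, PartNo, SupplierID, Weight} — all of the relation — so {BatchNo, Weight} is a candidate key.
{PartNo, Weight}⁺ = {BatchNo, MachineID, Material, OperatorID, PartNo, SupplierID, Weight} — all of the relation — so {PartNo, Weight} is a candidate key.
These are minimal and exhaustive — every other superkey contains one of them.

{BatchNo, SupplierID}, {BatchNo, Weight}, {PartNo, Weight}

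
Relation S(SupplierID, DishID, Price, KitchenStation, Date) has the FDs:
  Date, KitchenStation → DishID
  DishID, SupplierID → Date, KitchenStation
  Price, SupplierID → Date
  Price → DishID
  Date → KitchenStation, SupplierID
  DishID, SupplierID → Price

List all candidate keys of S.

{Date} is a candidate key since {Date}⁺ = {Date, DishID, KitchenStation, Price, SupplierID} covers every attribute.
{DishID, SupplierID} is a candidate key since {DishID, SupplierID}⁺ = {Date, DishID, KitchenStation, Price, SupplierID} covers every attribute.
{Price, SupplierID} is a candidate key since {Price, SupplierID}⁺ = {Date, DishID, KitchenStation, Price, SupplierID} covers every attribute.
Any other superkey properly contains one of these, so there are no further candidate keys.

{Date}, {DishID, SupplierID}, {Price, SupplierID}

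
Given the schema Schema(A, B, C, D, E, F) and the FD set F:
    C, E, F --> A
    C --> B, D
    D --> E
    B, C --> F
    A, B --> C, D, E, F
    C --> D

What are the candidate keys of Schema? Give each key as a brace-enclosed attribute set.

{C}⁺ = {A, B, C, D, E, F} — all of the relation — so {C} is a candidate key.
{A, B}⁺ = {A, B, C, D, E, F} — all of the relation — so {A, B} is a candidate key.
These are minimal and exhaustive — every other superkey contains one of them.

{A, B}, {C}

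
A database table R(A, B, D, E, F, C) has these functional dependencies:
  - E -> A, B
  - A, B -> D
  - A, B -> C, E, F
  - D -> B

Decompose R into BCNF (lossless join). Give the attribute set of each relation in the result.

{A, C, D, E, F}; {B, D}

Candidate keys of the original relation: {A, B}, {A, D}, {E}.
Within {A, B, C, D, E, F}: {D}⁺ ∩ {A, B, C, D, E, F} = {B, D}, not the whole set, so D -> B violates BCNF; decompose into {B, D} and {A, C, D, E, F}.
{B, D} is in BCNF.
{A, C, D, E, F} is in BCNF.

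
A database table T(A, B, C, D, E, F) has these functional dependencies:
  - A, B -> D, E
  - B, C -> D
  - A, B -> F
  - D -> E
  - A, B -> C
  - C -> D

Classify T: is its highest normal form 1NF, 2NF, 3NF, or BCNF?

Candidate key: {A, B}. Prime attributes: {A, B}.
For B, C -> D we have {B, C}⁺ = {B, C, D, E}; {B, C} is not a superkey, so BCNF fails.
B, C -> D has non-prime {D} on the right and a non-superkey on the left, so 3NF fails.
No non-prime attribute depends on a proper subset of any candidate key, so 2NF holds.

2NF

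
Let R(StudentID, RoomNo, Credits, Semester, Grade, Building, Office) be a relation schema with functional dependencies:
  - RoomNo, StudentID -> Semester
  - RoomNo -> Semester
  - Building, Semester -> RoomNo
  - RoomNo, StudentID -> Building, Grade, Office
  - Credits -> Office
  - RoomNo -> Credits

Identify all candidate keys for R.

{Building, Semester, StudentID}, {RoomNo, StudentID}

No FD produces {StudentID}, so it must be in every candidate key.
{RoomNo, StudentID}⁺ = {Building, Credits, Grade, Office, RoomNo, Semester, StudentID}, which is every attribute, so {RoomNo, StudentID} is a candidate key.
{Building, Semester, StudentID}⁺ = {Building, Credits, Grade, Office, RoomNo, Semester, StudentID}, which is every attribute, so {Building, Semester, StudentID} is a candidate key.
Any other superkey properly contains one of these, so there are no further candidate keys.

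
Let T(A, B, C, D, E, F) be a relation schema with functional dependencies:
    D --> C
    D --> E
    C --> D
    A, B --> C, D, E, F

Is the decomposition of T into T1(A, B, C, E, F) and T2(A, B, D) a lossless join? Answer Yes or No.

The shared attributes are {A, B} and {A, B}⁺ = {A, B, C, D, E, F}.
T1 is contained in that closure, so T1 ∩ T2 --> T1 holds and the join is lossless.

Yes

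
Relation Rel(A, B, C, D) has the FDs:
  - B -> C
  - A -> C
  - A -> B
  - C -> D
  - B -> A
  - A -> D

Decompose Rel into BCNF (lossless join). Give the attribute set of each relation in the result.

Candidate keys of the original relation: {A}, {B}.
In {A, B, C, D}, {C} is not a superkey ({C}⁺ restricted to this set is {C, D}), so split on C -> D into {C, D} and {A, B, C}.
{C, D}: every determinant is a superkey — BCNF.
{A, B, C}: every determinant is a superkey — BCNF.

{A, B, C}; {C, D}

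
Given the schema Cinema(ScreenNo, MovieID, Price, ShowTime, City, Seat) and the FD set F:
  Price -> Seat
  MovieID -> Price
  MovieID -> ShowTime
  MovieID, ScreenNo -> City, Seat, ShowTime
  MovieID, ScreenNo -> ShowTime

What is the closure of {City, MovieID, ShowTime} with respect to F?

{City, MovieID, Price, Seat, ShowTime}

Start with {City, MovieID, ShowTime}.
MovieID -> Price applies; add {Price} → now {City, MovieID, Price, ShowTime}.
Price -> Seat applies; add {Seat} → now {City, MovieID, Price, Seat, ShowTime}.
No further FD applies.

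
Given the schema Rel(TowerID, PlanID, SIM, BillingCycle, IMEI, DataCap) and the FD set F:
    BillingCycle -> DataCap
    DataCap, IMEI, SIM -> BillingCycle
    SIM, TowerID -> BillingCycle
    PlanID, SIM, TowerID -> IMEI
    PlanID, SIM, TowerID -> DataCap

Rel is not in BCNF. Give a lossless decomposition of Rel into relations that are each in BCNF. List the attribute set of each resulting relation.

Candidate key of the original relation: {PlanID, SIM, TowerID}.
In {BillingCycle, DataCap, IMEI, PlanID, SIM, TowerID}, {BillingCycle} is not a superkey ({BillingCycle}⁺ restricted to this set is {BillingCycle, DataCap}), so split on BillingCycle -> DataCap into {BillingCycle, DataCap} and {BillingCycle, IMEI, PlanID, SIM, TowerID}.
{BillingCycle, DataCap} has no BCNF violation.
In {BillingCycle, IMEI, PlanID, SIM, TowerID}, {SIM, TowerID} is not a superkey ({SIM, TowerID}⁺ restricted to this set is {BillingCycle, SIM, TowerID}), so split on SIM, TowerID -> BillingCycle into {BillingCycle, SIM, TowerID} and {IMEI, PlanID, SIM, TowerID}.
{BillingCycle, SIM, TowerID} has no BCNF violation.
{IMEI, PlanID, SIM, TowerID} has no BCNF violation.

{BillingCycle, DataCap}; {BillingCycle, SIM, TowerID}; {IMEI, PlanID, SIM, TowerID}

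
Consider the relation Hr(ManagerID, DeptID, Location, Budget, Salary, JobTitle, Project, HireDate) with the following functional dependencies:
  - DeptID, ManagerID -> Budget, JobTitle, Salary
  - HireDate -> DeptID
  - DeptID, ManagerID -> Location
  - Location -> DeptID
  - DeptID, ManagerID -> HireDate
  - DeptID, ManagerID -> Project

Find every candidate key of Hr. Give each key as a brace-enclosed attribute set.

{DeptID, ManagerID}, {HireDate, ManagerID}, {Location, ManagerID}

No FD produces {ManagerID}, so it must be in every candidate key.
{DeptID, ManagerID} is a candidate key since {DeptID, ManagerID}⁺ = {Budget, DeptID, HireDate, JobTitle, Location, ManagerID, Project, Salary} covers every attribute.
{HireDate, ManagerID} is a candidate key since {HireDate, ManagerID}⁺ = {Budget, DeptID, HireDate, JobTitle, Location, ManagerID, Project, Salary} covers every attribute.
{Location, ManagerID} is a candidate key since {Location, ManagerID}⁺ = {Budget, DeptID, HireDate, JobTitle, Location, ManagerID, Project, Salary} covers every attribute.
Any other superkey properly contains one of these, so there are no further candidate keys.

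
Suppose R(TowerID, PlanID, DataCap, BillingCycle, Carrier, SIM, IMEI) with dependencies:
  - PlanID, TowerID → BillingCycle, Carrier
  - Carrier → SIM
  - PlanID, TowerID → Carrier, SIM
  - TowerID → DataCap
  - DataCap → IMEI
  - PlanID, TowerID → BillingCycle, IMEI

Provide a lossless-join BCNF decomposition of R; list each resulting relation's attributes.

{BillingCycle, Carrier, PlanID, TowerID}; {Carrier, SIM}; {DataCap, IMEI}; {DataCap, TowerID}

Candidate key of the original relation: {PlanID, TowerID}.
In {BillingCycle, Carrier, DataCap, IMEI, PlanID, SIM, TowerID}, {Carrier} is not a superkey ({Carrier}⁺ restricted to this set is {Carrier, SIM}), so split on Carrier → SIM into {Carrier, SIM} and {BillingCycle, Carrier, DataCap, IMEI, PlanID, TowerID}.
{Carrier, SIM} is in BCNF.
In {BillingCycle, Carrier, DataCap, IMEI, PlanID, TowerID}, {TowerID} is not a superkey ({TowerID}⁺ restricted to this set is {DataCap, IMEI, TowerID}), so split on TowerID → DataCap, IMEI into {DataCap, IMEI, TowerID} and {BillingCycle, Carrier, PlanID, TowerID}.
In {DataCap, IMEI, TowerID}, {DataCap} is not a superkey ({DataCap}⁺ restricted to this set is {DataCap, IMEI}), so split on DataCap → IMEI into {DataCap, IMEI} and {DataCap, TowerID}.
{DataCap, IMEI} is in BCNF.
{DataCap, TowerID} is in BCNF.
{BillingCycle, Carrier, PlanID, TowerID} is in BCNF.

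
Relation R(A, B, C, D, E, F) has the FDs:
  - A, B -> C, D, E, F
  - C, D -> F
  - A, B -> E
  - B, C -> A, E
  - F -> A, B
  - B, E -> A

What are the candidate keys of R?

{A, B}, {B, C}, {B, E}, {C, D}, {F}

{F} is a candidate key since {F}⁺ = {A, B, C, D, E, F} covers every attribute.
{A, B} is a candidate key since {A, B}⁺ = {A, B, C, D, E, F} covers every attribute.
{B, C} is a candidate key since {B, C}⁺ = {A, B, C, D, E, F} covers every attribute.
{B, E} is a candidate key since {B, E}⁺ = {A, B, C, D, E, F} covers every attribute.
{C, D} is a candidate key since {C, D}⁺ = {A, B, C, D, E, F} covers every attribute.
These are minimal and exhaustive — every other superkey contains one of them.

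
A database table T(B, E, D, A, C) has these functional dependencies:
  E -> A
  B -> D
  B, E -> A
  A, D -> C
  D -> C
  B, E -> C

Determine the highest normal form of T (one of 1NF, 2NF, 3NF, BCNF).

1NF

Candidate key: {B, E}. Prime attributes: {B, E}.
E -> A: {E}⁺ = {A, E}, which is not all of the attributes, so the left side is not a superkey — BCNF is violated.
E -> A determines the non-prime attribute {A} from a non-superkey — 3NF is violated.
{B} is a proper subset of the key {B, E}, and {B}⁺ contains the non-prime attributes {C, D} — a partial dependency, so 2NF is violated.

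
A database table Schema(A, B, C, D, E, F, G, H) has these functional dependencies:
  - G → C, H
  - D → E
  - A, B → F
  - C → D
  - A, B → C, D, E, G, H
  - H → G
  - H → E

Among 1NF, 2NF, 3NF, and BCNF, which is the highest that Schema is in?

2NF

Candidate key: {A, B}. Prime attributes: {A, B}.
G → C, H: {G}⁺ = {C, D, E, G, H}, which is not all of the attributes, so the left side is not a superkey — BCNF is violated.
Because {C, H} are non-prime and the left side of G → C, H is not a superkey, the relation is not in 3NF.
No proper subset of a key has a non-prime attribute in its closure, so there is no partial dependency; 2NF holds.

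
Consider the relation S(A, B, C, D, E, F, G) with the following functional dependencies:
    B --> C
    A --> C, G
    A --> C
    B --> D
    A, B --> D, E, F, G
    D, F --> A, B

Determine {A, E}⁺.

{A, C, E, G}

Start with {A, E}.
A --> C, G applies; add {C, G} → now {A, C, E, G}.
No further FD applies.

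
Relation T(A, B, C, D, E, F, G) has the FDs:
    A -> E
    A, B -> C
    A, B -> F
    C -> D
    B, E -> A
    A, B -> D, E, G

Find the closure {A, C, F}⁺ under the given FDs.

{A, C, D, E, F}

Start with {A, C, F}.
A -> E applies; add {E} → now {A, C, E, F}.
C -> D applies; add {D} → now {A, C, D, E, F}.
No further FD applies.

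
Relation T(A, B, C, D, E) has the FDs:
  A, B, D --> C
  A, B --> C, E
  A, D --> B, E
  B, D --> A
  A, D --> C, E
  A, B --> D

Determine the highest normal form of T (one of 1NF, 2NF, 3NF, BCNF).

BCNF

Candidate keys: {A, B}, {A, D}, {B, D}. Prime attributes: {A, B, D}.
Each dependency's left side is a superkey — BCNF holds.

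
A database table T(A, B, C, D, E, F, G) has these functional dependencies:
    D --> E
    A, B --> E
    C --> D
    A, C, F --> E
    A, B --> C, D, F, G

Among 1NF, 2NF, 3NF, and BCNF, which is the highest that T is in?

2NF

Candidate key: {A, B}. Prime attributes: {A, B}.
For D --> E we have {D}⁺ = {D, E}; {D} is not a superkey, so BCNF fails.
D --> E has non-prime {E} on the right and a non-superkey on the left, so 3NF fails.
Checking every proper subset of each key, none determines a non-prime attribute — 2NF is satisfied.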